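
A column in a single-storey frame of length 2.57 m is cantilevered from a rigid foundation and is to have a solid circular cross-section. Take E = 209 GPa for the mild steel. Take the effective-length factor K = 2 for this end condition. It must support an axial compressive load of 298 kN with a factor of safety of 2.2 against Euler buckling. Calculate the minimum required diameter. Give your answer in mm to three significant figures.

d ≈ 114 mm

Required P_cr = n·P = 2.2 × 298 = 655.6 kN
L_e = K·L = 2 × 2.57 = 5.140 m
Required I = P_cr·L_e²/(π²E) = 6.556×10^5 × 5.140² / (π² × 2.09×10^11) = 8.397×10^-6 m⁴
I_req = 8.397×10^6 mm⁴
Solid circle: I = πd⁴/64  ⇒  d = (64I/π)^(1/4) = (64×8.397×10^6/π)^(1/4) = 114 mm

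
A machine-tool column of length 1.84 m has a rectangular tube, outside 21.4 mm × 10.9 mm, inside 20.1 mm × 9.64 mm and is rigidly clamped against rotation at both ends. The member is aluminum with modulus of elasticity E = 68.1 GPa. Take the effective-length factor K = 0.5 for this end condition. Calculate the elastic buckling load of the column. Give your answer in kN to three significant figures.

P_cr ≈ 0.642 kN

Weak-axis I_min = (h_o·b_o³ − h_i·b_i³)/12 with b_o = 10.9, b_i = 9.640 mm (shorter outer/inner sides).
I_min = (21.4×10.9³ − 20.10×9.640³)/12 = 808.9 mm⁴
I = 808.9 mm⁴ = 8.089×10^-10 m⁴
Effective length L_e = K·L = 0.5 × 1.84 = 0.9200 m
P_cr = π²EI / L_e² = π² × 68.1×10⁹ × 8.089×10^-10 / 0.9200² = 642.4 N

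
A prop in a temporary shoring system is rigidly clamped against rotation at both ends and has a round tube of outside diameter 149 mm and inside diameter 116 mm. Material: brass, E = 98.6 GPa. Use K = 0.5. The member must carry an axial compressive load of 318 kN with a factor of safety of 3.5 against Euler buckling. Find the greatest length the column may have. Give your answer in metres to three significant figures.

L_max ≈ 7.32 m

d_o = 149 mm, d_i = 116 mm
I = π(d_o⁴ − d_i⁴)/64 = π(149⁴ − 116.0⁴)/64 = 1.531×10^7 mm⁴
I = 1.531×10^-5 m⁴
Required critical load P_cr = n·P = 3.5 × 318 = 1113 kN = 1.113×10^6 N
From P_cr = π²EI/(K·L)²:  L = (1/K)·√(π²EI/P_cr) = (1/0.5)·√(π²×9.86×10^10×1.531×10^-5/1.113×10^6)
L = 7.32 m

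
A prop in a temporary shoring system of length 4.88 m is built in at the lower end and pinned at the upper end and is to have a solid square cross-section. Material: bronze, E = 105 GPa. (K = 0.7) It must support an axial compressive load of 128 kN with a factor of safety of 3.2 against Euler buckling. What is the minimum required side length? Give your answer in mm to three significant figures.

a ≈ 86.3 mm

Required P_cr = n·P = 3.2 × 128 = 409.6 kN
L_e = K·L = 0.7 × 4.88 = 3.416 m
Required I = P_cr·L_e²/(π²E) = 4.096×10^5 × 3.416² / (π² × 1.05×10^11) = 4.612×10^-6 m⁴
I_req = 4.612×10^6 mm⁴
Solid square: I = a⁴/12  ⇒  a = (12I)^(1/4) = (12×4.612×10^6)^(1/4) = 86.3 mm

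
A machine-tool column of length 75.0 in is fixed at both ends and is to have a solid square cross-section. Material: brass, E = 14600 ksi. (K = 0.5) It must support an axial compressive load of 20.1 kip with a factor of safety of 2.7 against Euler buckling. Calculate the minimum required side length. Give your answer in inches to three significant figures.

a ≈ 1.59 in

Required P_cr = n·P = 2.7 × 20.1 = 54.27 kip
L_e = K·L = 0.5 × 75.0 = 37.50 in
Required I = P_cr·L_e²/(π²E) = 5.427×10^4 × 37.50² / (π² × 1.46×10^7) = 0.5296 in⁴
Solid square: I = a⁴/12  ⇒  a = (12I)^(1/4) = (12×0.5296)^(1/4) = 1.59 in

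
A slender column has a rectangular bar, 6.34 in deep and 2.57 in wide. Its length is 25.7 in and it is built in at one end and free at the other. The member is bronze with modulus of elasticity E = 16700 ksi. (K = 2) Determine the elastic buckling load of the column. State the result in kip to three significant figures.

P_cr ≈ 559 kip

Buckling occurs about the weak axis: I_min = h·b³/12 with b = 2.57 in (the shorter side).
I_min = 6.34×2.57³/12 = 8.968 in⁴
Effective length L_e = K·L = 2 × 25.7 = 51.40 in
P_cr = π²EI / L_e² = π² × 16700×10³ × 8.968 / 51.40² = 5.595×10^5 lb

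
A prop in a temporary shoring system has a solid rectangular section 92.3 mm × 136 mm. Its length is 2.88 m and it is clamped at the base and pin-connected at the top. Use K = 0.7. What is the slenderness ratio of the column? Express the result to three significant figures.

Buckling occurs about the weak axis: I_min = h·b³/12 with b = 92.3 mm (the shorter side).
I_min = 136×92.3³/12 = 8.912×10^6 mm⁴
A = 1.255×10^4 mm²;  r_min = √(I/A) = √(8.912×10^6/1.255×10^4) = 26.64 mm
L_e = K·L = 0.7 × 2.88 m = 2.016 m = 2016.0 mm
λ = L_e / r_min = 2016.0 / 26.64 = 75.7

λ ≈ 75.7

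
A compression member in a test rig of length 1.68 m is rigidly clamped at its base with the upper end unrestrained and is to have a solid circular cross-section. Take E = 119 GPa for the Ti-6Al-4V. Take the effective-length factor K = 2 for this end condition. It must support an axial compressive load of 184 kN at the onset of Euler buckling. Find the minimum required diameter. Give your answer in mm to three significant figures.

d ≈ 77.5 mm

L_e = K·L = 2 × 1.68 = 3.360 m
Required I = P_cr·L_e²/(π²E) = 1.840×10^5 × 3.360² / (π² × 1.19×10^11) = 1.769×10^-6 m⁴
I_req = 1.769×10^6 mm⁴
Solid circle: I = πd⁴/64  ⇒  d = (64I/π)^(1/4) = (64×1.769×10^6/π)^(1/4) = 77.5 mm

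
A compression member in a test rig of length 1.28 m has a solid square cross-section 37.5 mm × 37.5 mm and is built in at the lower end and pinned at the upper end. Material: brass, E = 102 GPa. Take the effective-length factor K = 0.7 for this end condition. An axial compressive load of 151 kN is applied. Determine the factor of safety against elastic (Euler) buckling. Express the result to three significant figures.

n ≈ 1.37

I = a⁴/12 = 37.5⁴/12 = 1.648×10^5 mm⁴
I = 1.648×10^5 mm⁴ = 1.648×10^-7 m⁴
Effective length L_e = K·L = 0.7 × 1.28 = 0.8960 m
P_cr = π²EI / L_e² = π² × 102×10⁹ × 1.648×10^-7 / 0.8960² = 2.066×10^5 N
Factor of safety n = P_cr / P = 206.65 / 151 = 1.37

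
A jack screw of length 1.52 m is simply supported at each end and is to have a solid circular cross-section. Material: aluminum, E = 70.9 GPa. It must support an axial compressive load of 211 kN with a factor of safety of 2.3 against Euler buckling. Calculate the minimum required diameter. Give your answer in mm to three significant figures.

d ≈ 75.6 mm

Required P_cr = n·P = 2.3 × 211 = 485.3 kN
L_e = K·L = 1 × 1.52 = 1.520 m
Required I = P_cr·L_e²/(π²E) = 4.853×10^5 × 1.520² / (π² × 7.09×10^10) = 1.602×10^-6 m⁴
I_req = 1.602×10^6 mm⁴
Solid circle: I = πd⁴/64  ⇒  d = (64I/π)^(1/4) = (64×1.602×10^6/π)^(1/4) = 75.6 mm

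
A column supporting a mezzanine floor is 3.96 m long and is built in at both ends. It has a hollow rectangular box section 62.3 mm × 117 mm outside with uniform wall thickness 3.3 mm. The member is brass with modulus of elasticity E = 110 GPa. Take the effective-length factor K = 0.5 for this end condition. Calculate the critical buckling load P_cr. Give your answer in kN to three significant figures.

Inner dimensions: h_i = 117 − 2×3.3 = 110.4 mm, b_i = 62.3 − 2×3.3 = 55.70 mm
Weak-axis I_min = (h_o·b_o³ − h_i·b_i³)/12 with b_o = 62.3, b_i = 55.70 mm (shorter outer/inner sides).
I_min = (117×62.3³ − 110.4×55.70³)/12 = 7.678×10^5 mm⁴
I = 7.678×10^5 mm⁴ = 7.678×10^-7 m⁴
Effective length L_e = K·L = 0.5 × 3.96 = 1.980 m
P_cr = π²EI / L_e² = π² × 110×10⁹ × 7.678×10^-7 / 1.980² = 2.126×10^5 N

P_cr ≈ 213 kN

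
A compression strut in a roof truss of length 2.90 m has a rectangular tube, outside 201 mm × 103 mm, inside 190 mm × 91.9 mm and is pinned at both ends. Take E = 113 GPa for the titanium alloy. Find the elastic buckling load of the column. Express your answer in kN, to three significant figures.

Weak-axis I_min = (h_o·b_o³ − h_i·b_i³)/12 with b_o = 103, b_i = 91.90 mm (shorter outer/inner sides).
I_min = (201×103³ − 190.0×91.90³)/12 = 6.014×10^6 mm⁴
I = 6.014×10^6 mm⁴ = 6.014×10^-6 m⁴
Effective length L_e = K·L = 1 × 2.90 = 2.900 m
P_cr = π²EI / L_e² = π² × 113×10⁹ × 6.014×10^-6 / 2.900² = 7.975×10^5 N

P_cr ≈ 798 kN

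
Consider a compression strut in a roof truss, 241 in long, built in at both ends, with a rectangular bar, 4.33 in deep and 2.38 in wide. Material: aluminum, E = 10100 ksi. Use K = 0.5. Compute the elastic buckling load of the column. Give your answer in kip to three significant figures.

Buckling occurs about the weak axis: I_min = h·b³/12 with b = 2.38 in (the shorter side).
I_min = 4.33×2.38³/12 = 4.864 in⁴
Effective length L_e = K·L = 0.5 × 241 = 120.5 in
P_cr = π²EI / L_e² = π² × 10100×10³ × 4.864 / 120.5² = 3.340×10^4 lb

P_cr ≈ 33.4 kip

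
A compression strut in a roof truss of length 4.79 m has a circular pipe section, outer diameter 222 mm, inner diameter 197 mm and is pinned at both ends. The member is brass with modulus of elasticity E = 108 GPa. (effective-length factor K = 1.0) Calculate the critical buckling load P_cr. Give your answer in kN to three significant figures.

P_cr ≈ 2100 kN

d_o = 222 mm, d_i = 197 mm
I = π(d_o⁴ − d_i⁴)/64 = π(222⁴ − 197.0⁴)/64 = 4.530×10^7 mm⁴
I = 4.530×10^7 mm⁴ = 4.530×10^-5 m⁴
Effective length L_e = K·L = 1 × 4.79 = 4.790 m
P_cr = π²EI / L_e² = π² × 108×10⁹ × 4.530×10^-5 / 4.790² = 2.104×10^6 N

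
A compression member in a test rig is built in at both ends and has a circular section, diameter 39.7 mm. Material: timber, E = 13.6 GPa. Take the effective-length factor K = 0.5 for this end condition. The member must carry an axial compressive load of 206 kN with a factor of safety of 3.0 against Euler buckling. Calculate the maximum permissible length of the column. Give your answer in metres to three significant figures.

L_max ≈ 0.325 m

I = πd⁴/64 = π×39.7⁴/64 = 1.219×10^5 mm⁴
I = 1.219×10^-7 m⁴
Required critical load P_cr = n·P = 3.0 × 206 = 618.0 kN = 6.180×10^5 N
From P_cr = π²EI/(K·L)²:  L = (1/K)·√(π²EI/P_cr) = (1/0.5)·√(π²×1.36×10^10×1.219×10^-7/6.180×10^5)
L = 0.325 m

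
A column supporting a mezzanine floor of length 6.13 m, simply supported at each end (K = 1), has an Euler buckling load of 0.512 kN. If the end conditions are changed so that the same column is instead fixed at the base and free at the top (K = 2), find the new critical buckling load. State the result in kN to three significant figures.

P_cr ∝ 1/K², so P_cr,new = P_cr,old × (K_old/K_new)² = 0.512 × (1/2)²
= 0.512 × 0.2500 = 0.128 kN

P_cr ≈ 0.128 kN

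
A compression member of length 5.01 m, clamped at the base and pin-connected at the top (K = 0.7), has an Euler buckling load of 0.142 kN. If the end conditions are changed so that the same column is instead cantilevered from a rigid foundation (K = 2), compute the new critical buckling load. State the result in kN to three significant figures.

P_cr ∝ 1/K², so P_cr,new = P_cr,old × (K_old/K_new)² = 0.142 × (0.7/2)²
= 0.142 × 0.1225 = 0.0174 kN

P_cr ≈ 0.0174 kN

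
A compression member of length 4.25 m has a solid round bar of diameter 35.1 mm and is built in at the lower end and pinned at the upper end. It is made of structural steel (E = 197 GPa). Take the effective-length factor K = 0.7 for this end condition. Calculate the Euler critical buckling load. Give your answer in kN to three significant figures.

P_cr ≈ 16.4 kN

I = πd⁴/64 = π×35.1⁴/64 = 7.451×10^4 mm⁴
I = 7.451×10^4 mm⁴ = 7.451×10^-8 m⁴
Effective length L_e = K·L = 0.7 × 4.25 = 2.975 m
P_cr = π²EI / L_e² = π² × 197×10⁹ × 7.451×10^-8 / 2.975² = 1.637×10^4 N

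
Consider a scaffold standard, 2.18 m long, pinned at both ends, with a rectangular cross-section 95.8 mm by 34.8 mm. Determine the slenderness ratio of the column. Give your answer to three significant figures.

λ ≈ 217

For a rectangle r_min = b/√12 = 34.8/√12 = 10.05 mm
L_e = K·L = 1 × 2.18 m = 2.180 m = 2180.0 mm
λ = L_e / r_min = 2180.0 / 10.05 = 217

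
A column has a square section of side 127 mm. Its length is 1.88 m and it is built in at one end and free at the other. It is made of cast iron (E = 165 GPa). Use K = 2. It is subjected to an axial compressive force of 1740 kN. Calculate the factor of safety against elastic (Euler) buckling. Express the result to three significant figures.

n ≈ 1.44

I = a⁴/12 = 127⁴/12 = 2.168×10^7 mm⁴
I = 2.168×10^7 mm⁴ = 2.168×10^-5 m⁴
Effective length L_e = K·L = 2 × 1.88 = 3.760 m
P_cr = π²EI / L_e² = π² × 165×10⁹ × 2.168×10^-5 / 3.760² = 2.497×10^6 N
Factor of safety n = P_cr / P = 2497.1 / 1740 = 1.44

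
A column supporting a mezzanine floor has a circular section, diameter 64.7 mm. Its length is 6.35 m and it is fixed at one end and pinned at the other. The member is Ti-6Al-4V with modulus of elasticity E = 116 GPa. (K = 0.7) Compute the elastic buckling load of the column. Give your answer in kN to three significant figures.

I = πd⁴/64 = π×64.7⁴/64 = 8.602×10^5 mm⁴
I = 8.602×10^5 mm⁴ = 8.602×10^-7 m⁴
Effective length L_e = K·L = 0.7 × 6.35 = 4.445 m
P_cr = π²EI / L_e² = π² × 116×10⁹ × 8.602×10^-7 / 4.445² = 4.984×10^4 N

P_cr ≈ 49.8 kN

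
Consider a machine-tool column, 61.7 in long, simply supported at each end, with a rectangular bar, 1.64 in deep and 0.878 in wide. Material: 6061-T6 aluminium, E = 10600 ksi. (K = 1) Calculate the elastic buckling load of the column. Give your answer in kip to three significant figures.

P_cr ≈ 2.54 kip

Buckling occurs about the weak axis: I_min = h·b³/12 with b = 0.878 in (the shorter side).
I_min = 1.64×0.878³/12 = 9.250×10^-2 in⁴
Effective length L_e = K·L = 1 × 61.7 = 61.70 in
P_cr = π²EI / L_e² = π² × 10600×10³ × 9.250×10^-2 / 61.70² = 2.542×10^3 lb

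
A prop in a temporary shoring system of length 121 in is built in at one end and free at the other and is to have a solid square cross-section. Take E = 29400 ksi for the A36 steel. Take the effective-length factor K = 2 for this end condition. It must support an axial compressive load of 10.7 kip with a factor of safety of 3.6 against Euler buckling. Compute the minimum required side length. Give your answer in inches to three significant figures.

Required P_cr = n·P = 3.6 × 10.7 = 38.52 kip
L_e = K·L = 2 × 121 = 242.0 in
Required I = P_cr·L_e²/(π²E) = 3.852×10^4 × 242.0² / (π² × 2.94×10^7) = 7.774 in⁴
Solid square: I = a⁴/12  ⇒  a = (12I)^(1/4) = (12×7.774)^(1/4) = 3.11 in

a ≈ 3.11 in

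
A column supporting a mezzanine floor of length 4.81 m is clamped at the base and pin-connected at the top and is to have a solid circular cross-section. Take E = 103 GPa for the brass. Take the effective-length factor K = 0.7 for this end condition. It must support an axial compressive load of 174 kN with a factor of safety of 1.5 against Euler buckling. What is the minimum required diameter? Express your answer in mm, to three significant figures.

d ≈ 87.8 mm

Required P_cr = n·P = 1.5 × 174 = 261.0 kN
L_e = K·L = 0.7 × 4.81 = 3.367 m
Required I = P_cr·L_e²/(π²E) = 2.610×10^5 × 3.367² / (π² × 1.03×10^11) = 2.911×10^-6 m⁴
I_req = 2.911×10^6 mm⁴
Solid circle: I = πd⁴/64  ⇒  d = (64I/π)^(1/4) = (64×2.911×10^6/π)^(1/4) = 87.8 mm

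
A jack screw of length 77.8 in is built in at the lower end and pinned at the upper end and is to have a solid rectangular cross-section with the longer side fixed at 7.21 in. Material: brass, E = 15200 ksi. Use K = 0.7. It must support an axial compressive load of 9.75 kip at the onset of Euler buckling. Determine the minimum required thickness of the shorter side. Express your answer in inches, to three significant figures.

L_e = K·L = 0.7 × 77.8 = 54.46 in
Required I = P_cr·L_e²/(π²E) = 9.750×10^3 × 54.46² / (π² × 1.52×10^7) = 0.1928 in⁴
Rectangle, weak axis: I_min = h·b³/12 with h = 7.21 in fixed  ⇒  b = (12I/h)^(1/3) = 0.685 in

b ≈ 0.685 in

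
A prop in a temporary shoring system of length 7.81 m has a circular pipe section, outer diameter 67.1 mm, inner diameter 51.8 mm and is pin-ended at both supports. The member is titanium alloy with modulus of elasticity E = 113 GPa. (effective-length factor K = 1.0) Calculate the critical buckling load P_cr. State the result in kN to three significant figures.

P_cr ≈ 11.7 kN

d_o = 67.1 mm, d_i = 51.8 mm
I = π(d_o⁴ − d_i⁴)/64 = π(67.1⁴ − 51.80⁴)/64 = 6.417×10^5 mm⁴
I = 6.417×10^5 mm⁴ = 6.417×10^-7 m⁴
Effective length L_e = K·L = 1 × 7.81 = 7.810 m
P_cr = π²EI / L_e² = π² × 113×10⁹ × 6.417×10^-7 / 7.810² = 1.173×10^4 N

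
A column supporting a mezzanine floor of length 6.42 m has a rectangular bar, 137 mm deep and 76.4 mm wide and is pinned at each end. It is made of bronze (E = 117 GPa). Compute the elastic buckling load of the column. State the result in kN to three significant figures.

Buckling occurs about the weak axis: I_min = h·b³/12 with b = 76.4 mm (the shorter side).
I_min = 137×76.4³/12 = 5.091×10^6 mm⁴
I = 5.091×10^6 mm⁴ = 5.091×10^-6 m⁴
Effective length L_e = K·L = 1 × 6.42 = 6.420 m
P_cr = π²EI / L_e² = π² × 117×10⁹ × 5.091×10^-6 / 6.420² = 1.426×10^5 N

P_cr ≈ 143 kN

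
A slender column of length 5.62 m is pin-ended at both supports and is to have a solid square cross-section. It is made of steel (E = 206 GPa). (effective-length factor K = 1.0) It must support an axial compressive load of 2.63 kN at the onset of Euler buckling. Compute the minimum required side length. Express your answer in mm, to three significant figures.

L_e = K·L = 1 × 5.62 = 5.620 m
Required I = P_cr·L_e²/(π²E) = 2.630×10^3 × 5.620² / (π² × 2.06×10^11) = 4.086×10^-8 m⁴
I_req = 4.086×10^4 mm⁴
Solid square: I = a⁴/12  ⇒  a = (12I)^(1/4) = (12×4.086×10^4)^(1/4) = 26.5 mm

a ≈ 26.5 mm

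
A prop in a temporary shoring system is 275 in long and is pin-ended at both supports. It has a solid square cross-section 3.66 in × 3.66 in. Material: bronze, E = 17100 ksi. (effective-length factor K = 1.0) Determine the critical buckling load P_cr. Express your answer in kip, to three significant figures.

P_cr ≈ 33.4 kip

I = a⁴/12 = 3.66⁴/12 = 14.95 in⁴
Effective length L_e = K·L = 1 × 275 = 275.0 in
P_cr = π²EI / L_e² = π² × 17100×10³ × 14.95 / 275.0² = 3.337×10^4 lb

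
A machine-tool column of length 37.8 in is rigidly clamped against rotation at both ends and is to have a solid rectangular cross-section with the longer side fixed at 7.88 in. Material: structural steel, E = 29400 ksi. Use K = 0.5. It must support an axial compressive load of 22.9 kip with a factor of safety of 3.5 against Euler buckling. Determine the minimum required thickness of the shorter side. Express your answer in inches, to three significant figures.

Required P_cr = n·P = 3.5 × 22.9 = 80.15 kip
L_e = K·L = 0.5 × 37.8 = 18.90 in
Required I = P_cr·L_e²/(π²E) = 8.015×10^4 × 18.90² / (π² × 2.94×10^7) = 9.867×10^-2 in⁴
Rectangle, weak axis: I_min = h·b³/12 with h = 7.88 in fixed  ⇒  b = (12I/h)^(1/3) = 0.532 in

b ≈ 0.532 in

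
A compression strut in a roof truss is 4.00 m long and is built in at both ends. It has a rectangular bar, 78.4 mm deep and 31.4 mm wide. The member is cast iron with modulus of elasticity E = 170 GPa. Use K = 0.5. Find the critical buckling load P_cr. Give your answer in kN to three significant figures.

Buckling occurs about the weak axis: I_min = h·b³/12 with b = 31.4 mm (the shorter side).
I_min = 78.4×31.4³/12 = 2.023×10^5 mm⁴
I = 2.023×10^5 mm⁴ = 2.023×10^-7 m⁴
Effective length L_e = K·L = 0.5 × 4.00 = 2.000 m
P_cr = π²EI / L_e² = π² × 170×10⁹ × 2.023×10^-7 / 2.000² = 8.484×10^4 N

P_cr ≈ 84.8 kN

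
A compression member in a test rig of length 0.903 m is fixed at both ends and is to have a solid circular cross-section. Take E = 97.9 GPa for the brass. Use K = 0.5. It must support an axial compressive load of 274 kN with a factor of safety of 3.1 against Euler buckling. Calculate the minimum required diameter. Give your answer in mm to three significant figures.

d ≈ 43.7 mm

Required P_cr = n·P = 3.1 × 274 = 849.4 kN
L_e = K·L = 0.5 × 0.903 = 0.4515 m
Required I = P_cr·L_e²/(π²E) = 8.494×10^5 × 0.4515² / (π² × 9.79×10^10) = 1.792×10^-7 m⁴
I_req = 1.792×10^5 mm⁴
Solid circle: I = πd⁴/64  ⇒  d = (64I/π)^(1/4) = (64×1.792×10^5/π)^(1/4) = 43.7 mm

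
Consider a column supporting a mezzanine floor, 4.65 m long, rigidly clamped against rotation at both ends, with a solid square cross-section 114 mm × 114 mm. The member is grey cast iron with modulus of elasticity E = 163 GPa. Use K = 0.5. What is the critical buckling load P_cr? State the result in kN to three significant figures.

I = a⁴/12 = 114⁴/12 = 1.407×10^7 mm⁴
I = 1.407×10^7 mm⁴ = 1.407×10^-5 m⁴
Effective length L_e = K·L = 0.5 × 4.65 = 2.325 m
P_cr = π²EI / L_e² = π² × 163×10⁹ × 1.407×10^-5 / 2.325² = 4.189×10^6 N

P_cr ≈ 4190 kN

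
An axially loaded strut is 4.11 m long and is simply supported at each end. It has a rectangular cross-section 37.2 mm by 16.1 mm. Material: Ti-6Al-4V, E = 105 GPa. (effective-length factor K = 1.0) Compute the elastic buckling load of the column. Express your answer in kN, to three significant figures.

P_cr ≈ 0.794 kN

Buckling occurs about the weak axis: I_min = h·b³/12 with b = 16.1 mm (the shorter side).
I_min = 37.2×16.1³/12 = 1.294×10^4 mm⁴
I = 1.294×10^4 mm⁴ = 1.294×10^-8 m⁴
Effective length L_e = K·L = 1 × 4.11 = 4.110 m
P_cr = π²EI / L_e² = π² × 105×10⁹ × 1.294×10^-8 / 4.110² = 793.7 N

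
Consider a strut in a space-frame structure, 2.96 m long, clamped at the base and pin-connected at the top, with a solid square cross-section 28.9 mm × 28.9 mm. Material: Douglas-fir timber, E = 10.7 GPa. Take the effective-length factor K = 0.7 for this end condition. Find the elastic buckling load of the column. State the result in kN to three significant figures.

I = a⁴/12 = 28.9⁴/12 = 5.813×10^4 mm⁴
I = 5.813×10^4 mm⁴ = 5.813×10^-8 m⁴
Effective length L_e = K·L = 0.7 × 2.96 = 2.072 m
P_cr = π²EI / L_e² = π² × 10.7×10⁹ × 5.813×10^-8 / 2.072² = 1.430×10^3 N

P_cr ≈ 1.43 kN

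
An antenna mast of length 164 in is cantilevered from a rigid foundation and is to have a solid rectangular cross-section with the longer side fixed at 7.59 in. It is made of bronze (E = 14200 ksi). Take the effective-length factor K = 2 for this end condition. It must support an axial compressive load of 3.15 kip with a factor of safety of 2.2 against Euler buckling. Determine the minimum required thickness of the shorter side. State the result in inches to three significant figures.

b ≈ 2.03 in

Required P_cr = n·P = 2.2 × 3.15 = 6.930 kip
L_e = K·L = 2 × 164 = 328.0 in
Required I = P_cr·L_e²/(π²E) = 6.930×10^3 × 328.0² / (π² × 1.42×10^7) = 5.320 in⁴
Rectangle, weak axis: I_min = h·b³/12 with h = 7.59 in fixed  ⇒  b = (12I/h)^(1/3) = 2.03 in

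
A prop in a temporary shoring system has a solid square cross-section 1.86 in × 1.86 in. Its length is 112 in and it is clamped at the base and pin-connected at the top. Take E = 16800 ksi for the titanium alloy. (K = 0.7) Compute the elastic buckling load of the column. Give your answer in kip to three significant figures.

I = a⁴/12 = 1.86⁴/12 = 0.9974 in⁴
Effective length L_e = K·L = 0.7 × 112 = 78.40 in
P_cr = π²EI / L_e² = π² × 16800×10³ × 0.9974 / 78.40² = 2.691×10^4 lb

P_cr ≈ 26.9 kip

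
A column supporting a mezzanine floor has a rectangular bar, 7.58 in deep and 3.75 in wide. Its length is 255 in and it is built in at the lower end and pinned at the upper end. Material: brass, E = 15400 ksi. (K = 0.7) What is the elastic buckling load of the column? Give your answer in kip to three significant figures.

P_cr ≈ 159 kip

Buckling occurs about the weak axis: I_min = h·b³/12 with b = 3.75 in (the shorter side).
I_min = 7.58×3.75³/12 = 33.31 in⁴
Effective length L_e = K·L = 0.7 × 255 = 178.5 in
P_cr = π²EI / L_e² = π² × 15400×10³ × 33.31 / 178.5² = 1.589×10^5 lb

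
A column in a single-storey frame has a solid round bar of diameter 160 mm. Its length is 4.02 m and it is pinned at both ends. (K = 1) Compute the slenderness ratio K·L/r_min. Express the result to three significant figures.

I = πd⁴/64 = π×160⁴/64 = 3.217×10^7 mm⁴
A = 2.011×10^4 mm²;  r_min = √(I/A) = √(3.217×10^7/2.011×10^4) = 40.00 mm
L_e = K·L = 1 × 4.02 m = 4.020 m = 4020.0 mm
λ = L_e / r_min = 4020.0 / 40.00 = 100

λ ≈ 100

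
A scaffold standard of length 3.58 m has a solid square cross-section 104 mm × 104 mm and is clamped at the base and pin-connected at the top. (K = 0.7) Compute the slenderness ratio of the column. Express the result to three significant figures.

λ ≈ 83.5

For a square r = a/√12 = 104/√12 = 30.02 mm
L_e = K·L = 0.7 × 3.58 m = 2.506 m = 2506.0 mm
λ = L_e / r_min = 2506.0 / 30.02 = 83.5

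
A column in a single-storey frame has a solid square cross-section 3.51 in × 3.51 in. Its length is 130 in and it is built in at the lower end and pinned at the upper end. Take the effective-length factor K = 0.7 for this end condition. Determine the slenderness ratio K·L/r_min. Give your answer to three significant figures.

λ ≈ 89.8

I = a⁴/12 = 3.51⁴/12 = 12.65 in⁴
A = 12.32 in²;  r_min = √(I/A) = √(12.65/12.32) = 1.013 in
L_e = K·L = 0.7 × 130 = 91.00 in
λ = L_e / r_min = 91.000 / 1.013 = 89.8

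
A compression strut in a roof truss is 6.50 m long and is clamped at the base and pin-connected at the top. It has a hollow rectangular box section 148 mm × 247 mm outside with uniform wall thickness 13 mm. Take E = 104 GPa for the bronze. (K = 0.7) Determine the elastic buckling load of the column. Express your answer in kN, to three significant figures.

P_cr ≈ 1650 kN

Inner dimensions: h_i = 247 − 2×13 = 221.0 mm, b_i = 148 − 2×13 = 122.0 mm
Weak-axis I_min = (h_o·b_o³ − h_i·b_i³)/12 with b_o = 148, b_i = 122.0 mm (shorter outer/inner sides).
I_min = (247×148³ − 221.0×122.0³)/12 = 3.329×10^7 mm⁴
I = 3.329×10^7 mm⁴ = 3.329×10^-5 m⁴
Effective length L_e = K·L = 0.7 × 6.50 = 4.550 m
P_cr = π²EI / L_e² = π² × 104×10⁹ × 3.329×10^-5 / 4.550² = 1.650×10^6 N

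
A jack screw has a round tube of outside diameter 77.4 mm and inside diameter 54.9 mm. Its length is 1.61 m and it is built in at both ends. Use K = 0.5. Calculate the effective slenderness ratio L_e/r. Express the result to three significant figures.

d_o = 77.4 mm, d_i = 54.9 mm
I = π(d_o⁴ − d_i⁴)/64 = π(77.4⁴ − 54.90⁴)/64 = 1.316×10^6 mm⁴
A = 2.338×10^3 mm²;  r_min = √(I/A) = √(1.316×10^6/2.338×10^3) = 23.72 mm
L_e = K·L = 0.5 × 1.61 m = 0.8050 m = 805.00 mm
λ = L_e / r_min = 805.00 / 23.72 = 33.9

λ ≈ 33.9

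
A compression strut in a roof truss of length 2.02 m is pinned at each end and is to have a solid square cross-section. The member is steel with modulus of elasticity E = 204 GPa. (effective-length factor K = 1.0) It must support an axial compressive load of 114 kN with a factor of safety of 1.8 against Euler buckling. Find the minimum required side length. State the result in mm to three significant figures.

a ≈ 47.3 mm

Required P_cr = n·P = 1.8 × 114 = 205.2 kN
L_e = K·L = 1 × 2.02 = 2.020 m
Required I = P_cr·L_e²/(π²E) = 2.052×10^5 × 2.020² / (π² × 2.04×10^11) = 4.159×10^-7 m⁴
I_req = 4.159×10^5 mm⁴
Solid square: I = a⁴/12  ⇒  a = (12I)^(1/4) = (12×4.159×10^5)^(1/4) = 47.3 mm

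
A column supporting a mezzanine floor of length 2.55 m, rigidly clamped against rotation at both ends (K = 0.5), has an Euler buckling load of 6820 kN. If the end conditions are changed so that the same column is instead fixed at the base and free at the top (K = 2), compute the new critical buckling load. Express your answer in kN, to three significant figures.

P_cr ≈ 426 kN

P_cr ∝ 1/K², so P_cr,new = P_cr,old × (K_old/K_new)² = 6820 × (0.5/2)²
= 6820 × 0.06250 = 426 kN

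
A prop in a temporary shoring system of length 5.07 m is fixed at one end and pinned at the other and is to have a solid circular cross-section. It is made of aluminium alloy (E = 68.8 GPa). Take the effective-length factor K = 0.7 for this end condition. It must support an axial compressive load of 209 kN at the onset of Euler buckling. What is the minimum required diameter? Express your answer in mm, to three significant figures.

L_e = K·L = 0.7 × 5.07 = 3.549 m
Required I = P_cr·L_e²/(π²E) = 2.090×10^5 × 3.549² / (π² × 6.88×10^10) = 3.877×10^-6 m⁴
I_req = 3.877×10^6 mm⁴
Solid circle: I = πd⁴/64  ⇒  d = (64I/π)^(1/4) = (64×3.877×10^6/π)^(1/4) = 94.3 mm

d ≈ 94.3 mm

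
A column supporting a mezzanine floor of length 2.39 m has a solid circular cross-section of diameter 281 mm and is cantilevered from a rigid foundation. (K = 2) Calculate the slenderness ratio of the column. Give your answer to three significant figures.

I = πd⁴/64 = π×281⁴/64 = 3.061×10^8 mm⁴
A = 6.202×10^4 mm²;  r_min = √(I/A) = √(3.061×10^8/6.202×10^4) = 70.25 mm
L_e = K·L = 2 × 2.39 m = 4.780 m = 4780.0 mm
λ = L_e / r_min = 4780.0 / 70.25 = 68.0

λ ≈ 68.0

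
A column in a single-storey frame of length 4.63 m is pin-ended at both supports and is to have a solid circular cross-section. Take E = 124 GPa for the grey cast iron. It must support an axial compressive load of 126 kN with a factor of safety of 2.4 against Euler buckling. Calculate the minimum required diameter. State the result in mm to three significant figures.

d ≈ 102 mm

Required P_cr = n·P = 2.4 × 126 = 302.4 kN
L_e = K·L = 1 × 4.63 = 4.630 m
Required I = P_cr·L_e²/(π²E) = 3.024×10^5 × 4.630² / (π² × 1.24×10^11) = 5.297×10^-6 m⁴
I_req = 5.297×10^6 mm⁴
Solid circle: I = πd⁴/64  ⇒  d = (64I/π)^(1/4) = (64×5.297×10^6/π)^(1/4) = 102 mm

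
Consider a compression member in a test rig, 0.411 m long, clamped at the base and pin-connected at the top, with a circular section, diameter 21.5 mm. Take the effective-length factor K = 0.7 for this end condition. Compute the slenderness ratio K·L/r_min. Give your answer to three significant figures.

I = πd⁴/64 = π×21.5⁴/64 = 1.049×10^4 mm⁴
A = 363.1 mm²;  r_min = √(I/A) = √(1.049×10^4/363.1) = 5.375 mm
L_e = K·L = 0.7 × 0.411 m = 0.2877 m = 287.70 mm
λ = L_e / r_min = 287.70 / 5.375 = 53.5

λ ≈ 53.5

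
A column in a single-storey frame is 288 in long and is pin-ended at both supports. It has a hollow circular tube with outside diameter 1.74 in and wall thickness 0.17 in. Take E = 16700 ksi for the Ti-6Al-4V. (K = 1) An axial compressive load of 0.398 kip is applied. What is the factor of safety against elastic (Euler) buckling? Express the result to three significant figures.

Inner diameter d_i = 1.74 − 2×0.17 = 1.400 in
I = π(d_o⁴ − d_i⁴)/64 = π(1.74⁴ − 1.400⁴)/64 = 0.2614 in⁴
Effective length L_e = K·L = 1 × 288 = 288.0 in
P_cr = π²EI / L_e² = π² × 16700×10³ × 0.2614 / 288.0² = 519.4 lb
Factor of safety n = P_cr / P = 0.51940 / 0.398 = 1.31

n ≈ 1.31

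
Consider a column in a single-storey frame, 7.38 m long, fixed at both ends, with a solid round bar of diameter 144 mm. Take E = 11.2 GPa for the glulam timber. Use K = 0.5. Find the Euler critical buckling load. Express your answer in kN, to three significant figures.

P_cr ≈ 171 kN

I = πd⁴/64 = π×144⁴/64 = 2.111×10^7 mm⁴
I = 2.111×10^7 mm⁴ = 2.111×10^-5 m⁴
Effective length L_e = K·L = 0.5 × 7.38 = 3.690 m
P_cr = π²EI / L_e² = π² × 11.2×10⁹ × 2.111×10^-5 / 3.690² = 1.714×10^5 N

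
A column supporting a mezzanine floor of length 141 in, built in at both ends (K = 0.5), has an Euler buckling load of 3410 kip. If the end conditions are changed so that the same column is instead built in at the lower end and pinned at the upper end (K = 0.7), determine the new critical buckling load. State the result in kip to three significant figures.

P_cr ∝ 1/K², so P_cr,new = P_cr,old × (K_old/K_new)² = 3410 × (0.5/0.7)²
= 3410 × 0.5102 = 1740 kip

P_cr ≈ 1740 kip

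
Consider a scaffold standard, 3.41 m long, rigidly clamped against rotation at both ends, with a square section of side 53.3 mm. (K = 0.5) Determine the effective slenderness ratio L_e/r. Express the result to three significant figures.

λ ≈ 111

I = a⁴/12 = 53.3⁴/12 = 6.726×10^5 mm⁴
A = 2.841×10^3 mm²;  r_min = √(I/A) = √(6.726×10^5/2.841×10^3) = 15.39 mm
L_e = K·L = 0.5 × 3.41 m = 1.705 m = 1705.0 mm
λ = L_e / r_min = 1705.0 / 15.39 = 111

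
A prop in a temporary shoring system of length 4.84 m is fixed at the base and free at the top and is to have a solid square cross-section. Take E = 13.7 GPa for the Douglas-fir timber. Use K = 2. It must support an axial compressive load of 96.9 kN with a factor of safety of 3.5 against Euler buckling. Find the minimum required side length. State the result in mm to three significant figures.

a ≈ 230 mm

Required P_cr = n·P = 3.5 × 96.9 = 339.2 kN
L_e = K·L = 2 × 4.84 = 9.680 m
Required I = P_cr·L_e²/(π²E) = 3.392×10^5 × 9.680² / (π² × 1.37×10^10) = 2.350×10^-4 m⁴
I_req = 2.350×10^8 mm⁴
Solid square: I = a⁴/12  ⇒  a = (12I)^(1/4) = (12×2.350×10^8)^(1/4) = 230 mm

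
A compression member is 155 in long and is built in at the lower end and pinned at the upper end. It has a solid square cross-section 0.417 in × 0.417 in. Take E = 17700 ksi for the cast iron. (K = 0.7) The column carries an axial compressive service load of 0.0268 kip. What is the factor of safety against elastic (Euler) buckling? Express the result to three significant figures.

n ≈ 1.40

I = a⁴/12 = 0.417⁴/12 = 2.520×10^-3 in⁴
Effective length L_e = K·L = 0.7 × 155 = 108.5 in
P_cr = π²EI / L_e² = π² × 17700×10³ × 2.520×10^-3 / 108.5² = 37.39 lb
Factor of safety n = P_cr / P = 0.037392 / 0.0268 = 1.40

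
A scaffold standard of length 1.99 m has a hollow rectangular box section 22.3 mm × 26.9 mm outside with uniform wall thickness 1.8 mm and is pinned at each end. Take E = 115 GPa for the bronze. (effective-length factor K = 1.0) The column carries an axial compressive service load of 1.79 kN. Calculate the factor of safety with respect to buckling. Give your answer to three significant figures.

Inner dimensions: h_i = 26.9 − 2×1.8 = 23.30 mm, b_i = 22.3 − 2×1.8 = 18.70 mm
Weak-axis I_min = (h_o·b_o³ − h_i·b_i³)/12 with b_o = 22.3, b_i = 18.70 mm (shorter outer/inner sides).
I_min = (26.9×22.3³ − 23.30×18.70³)/12 = 1.216×10^4 mm⁴
I = 1.216×10^4 mm⁴ = 1.216×10^-8 m⁴
Effective length L_e = K·L = 1 × 1.99 = 1.990 m
P_cr = π²EI / L_e² = π² × 115×10⁹ × 1.216×10^-8 / 1.990² = 3.486×10^3 N
Factor of safety n = P_cr / P = 3.4858 / 1.79 = 1.95

n ≈ 1.95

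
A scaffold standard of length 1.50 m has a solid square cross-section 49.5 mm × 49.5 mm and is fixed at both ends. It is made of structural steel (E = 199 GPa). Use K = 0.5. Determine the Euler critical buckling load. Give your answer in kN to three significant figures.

P_cr ≈ 1750 kN

I = a⁴/12 = 49.5⁴/12 = 5.003×10^5 mm⁴
I = 5.003×10^5 mm⁴ = 5.003×10^-7 m⁴
Effective length L_e = K·L = 0.5 × 1.50 = 0.7500 m
P_cr = π²EI / L_e² = π² × 199×10⁹ × 5.003×10^-7 / 0.7500² = 1.747×10^6 N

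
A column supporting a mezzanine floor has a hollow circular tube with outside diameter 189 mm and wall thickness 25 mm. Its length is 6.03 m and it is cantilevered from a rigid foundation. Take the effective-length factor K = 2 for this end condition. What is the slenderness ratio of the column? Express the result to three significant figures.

Inner diameter d_i = 189 − 2×25 = 139.0 mm
I = π(d_o⁴ − d_i⁴)/64 = π(189⁴ − 139.0⁴)/64 = 4.431×10^7 mm⁴
A = 1.288×10^4 mm²;  r_min = √(I/A) = √(4.431×10^7/1.288×10^4) = 58.65 mm
L_e = K·L = 2 × 6.03 m = 12.06 m = 12060 mm
λ = L_e / r_min = 12060 / 58.65 = 206

λ ≈ 206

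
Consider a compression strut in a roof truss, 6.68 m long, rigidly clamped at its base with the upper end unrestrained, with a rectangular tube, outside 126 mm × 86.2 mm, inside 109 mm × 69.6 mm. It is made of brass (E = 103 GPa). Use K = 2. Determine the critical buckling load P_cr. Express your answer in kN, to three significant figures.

Weak-axis I_min = (h_o·b_o³ − h_i·b_i³)/12 with b_o = 86.2, b_i = 69.60 mm (shorter outer/inner sides).
I_min = (126×86.2³ − 109.0×69.60³)/12 = 3.663×10^6 mm⁴
I = 3.663×10^6 mm⁴ = 3.663×10^-6 m⁴
Effective length L_e = K·L = 2 × 6.68 = 13.36 m
P_cr = π²EI / L_e² = π² × 103×10⁹ × 3.663×10^-6 / 13.36² = 2.086×10^4 N

P_cr ≈ 20.9 kN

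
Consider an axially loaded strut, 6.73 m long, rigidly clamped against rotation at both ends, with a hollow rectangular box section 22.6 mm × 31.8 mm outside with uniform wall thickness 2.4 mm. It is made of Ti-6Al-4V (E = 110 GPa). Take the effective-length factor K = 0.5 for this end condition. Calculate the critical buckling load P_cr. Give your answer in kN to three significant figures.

P_cr ≈ 1.72 kN

Inner dimensions: h_i = 31.8 − 2×2.4 = 27.00 mm, b_i = 22.6 − 2×2.4 = 17.80 mm
Weak-axis I_min = (h_o·b_o³ − h_i·b_i³)/12 with b_o = 22.6, b_i = 17.80 mm (shorter outer/inner sides).
I_min = (31.8×22.6³ − 27.00×17.80³)/12 = 1.790×10^4 mm⁴
I = 1.790×10^4 mm⁴ = 1.790×10^-8 m⁴
Effective length L_e = K·L = 0.5 × 6.73 = 3.365 m
P_cr = π²EI / L_e² = π² × 110×10⁹ × 1.790×10^-8 / 3.365² = 1.716×10^3 N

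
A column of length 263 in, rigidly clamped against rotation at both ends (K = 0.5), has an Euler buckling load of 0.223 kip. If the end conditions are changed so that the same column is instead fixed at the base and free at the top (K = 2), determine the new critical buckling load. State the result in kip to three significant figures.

P_cr ≈ 0.0139 kip

P_cr ∝ 1/K², so P_cr,new = P_cr,old × (K_old/K_new)² = 0.223 × (0.5/2)²
= 0.223 × 0.06250 = 0.0139 kip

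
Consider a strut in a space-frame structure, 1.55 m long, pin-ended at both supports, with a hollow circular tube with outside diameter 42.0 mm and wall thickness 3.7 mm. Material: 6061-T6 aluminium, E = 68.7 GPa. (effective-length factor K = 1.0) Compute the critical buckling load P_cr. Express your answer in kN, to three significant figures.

Inner diameter d_i = 42.0 − 2×3.7 = 34.60 mm
I = π(d_o⁴ − d_i⁴)/64 = π(42.0⁴ − 34.60⁴)/64 = 8.239×10^4 mm⁴
I = 8.239×10^4 mm⁴ = 8.239×10^-8 m⁴
Effective length L_e = K·L = 1 × 1.55 = 1.550 m
P_cr = π²EI / L_e² = π² × 68.7×10⁹ × 8.239×10^-8 / 1.550² = 2.325×10^4 N

P_cr ≈ 23.3 kN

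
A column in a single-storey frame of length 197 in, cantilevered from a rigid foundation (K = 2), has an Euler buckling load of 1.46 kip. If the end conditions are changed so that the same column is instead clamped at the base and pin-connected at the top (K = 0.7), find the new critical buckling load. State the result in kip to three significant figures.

P_cr ≈ 11.9 kip

P_cr ∝ 1/K², so P_cr,new = P_cr,old × (K_old/K_new)² = 1.46 × (2/0.7)²
= 1.46 × 8.163 = 11.9 kip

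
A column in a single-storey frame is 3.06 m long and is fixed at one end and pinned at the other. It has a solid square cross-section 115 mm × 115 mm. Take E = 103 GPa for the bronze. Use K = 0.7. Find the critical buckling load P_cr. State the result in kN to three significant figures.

P_cr ≈ 3230 kN

I = a⁴/12 = 115⁴/12 = 1.458×10^7 mm⁴
I = 1.458×10^7 mm⁴ = 1.458×10^-5 m⁴
Effective length L_e = K·L = 0.7 × 3.06 = 2.142 m
P_cr = π²EI / L_e² = π² × 103×10⁹ × 1.458×10^-5 / 2.142² = 3.229×10^6 N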